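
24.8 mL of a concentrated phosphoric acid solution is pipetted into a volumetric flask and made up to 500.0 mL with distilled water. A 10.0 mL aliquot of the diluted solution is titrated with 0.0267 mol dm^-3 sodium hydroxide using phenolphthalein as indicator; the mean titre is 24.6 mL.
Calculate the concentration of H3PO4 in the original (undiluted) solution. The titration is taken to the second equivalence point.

H3PO4 + 2 NaOH → Na2HPO4 + 2 H2O
n(NaOH) = 0.0246 × 0.0267 = 6.57 × 10^-4 mol
From the 1:2 ratio, n(H3PO4) in the aliquot = 1/2 × 6.57 × 10^-4 = 3.28 × 10^-4 mol
[H3PO4]_dilute = 3.28 × 10^-4 / 0.0100 = 0.0328 mol/L
Dilution factor = 500.0 / 24.8 = 20.16
[H3PO4]_stock = 0.0328 × 20.16 = 0.662 mol/L

0.662 mol/L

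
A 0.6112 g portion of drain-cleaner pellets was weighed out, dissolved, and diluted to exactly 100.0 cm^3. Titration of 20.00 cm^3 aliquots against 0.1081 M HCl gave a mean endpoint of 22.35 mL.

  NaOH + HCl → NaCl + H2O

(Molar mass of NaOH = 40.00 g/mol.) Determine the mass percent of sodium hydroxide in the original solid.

n(HCl) per titration = 0.02235 × 0.1081 = 2.416 × 10^-3 mol
n(NaOH) in each aliquot = 2.416 × 10^-3 mol (1:1 ratio)
n(NaOH) in the whole flask = 2.416 × 10^-3 × 100.0/20.00 = 0.01208 mol
mass of NaOH = 0.01208 × 40.00 = 0.4832 g
% NaOH = 0.4832 / 0.6112 × 100 = 79.06 %

79.06 %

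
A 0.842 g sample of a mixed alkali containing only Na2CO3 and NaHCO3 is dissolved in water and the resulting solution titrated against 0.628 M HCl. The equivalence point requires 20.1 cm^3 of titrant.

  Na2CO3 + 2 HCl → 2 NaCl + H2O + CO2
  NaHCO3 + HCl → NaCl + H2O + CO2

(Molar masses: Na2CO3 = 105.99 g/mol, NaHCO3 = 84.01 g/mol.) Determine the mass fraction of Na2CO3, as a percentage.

44.3 %

n(HCl) = 0.0201 × 0.628 = 0.0126 mol
Let x = n(Na2CO3), y = n(NaHCO3).
Titrant: 2x + 1y = 0.0126;  mass: 105.99x + 84.01y = 0.842
Solving, x = 3.52 × 10^-3 mol, y = 5.58 × 10^-3 mol
mass of Na2CO3 = 3.52 × 10^-3 × 105.99 = 0.373 g
% Na2CO3 = 0.373 / 0.842 × 100 = 44.3 %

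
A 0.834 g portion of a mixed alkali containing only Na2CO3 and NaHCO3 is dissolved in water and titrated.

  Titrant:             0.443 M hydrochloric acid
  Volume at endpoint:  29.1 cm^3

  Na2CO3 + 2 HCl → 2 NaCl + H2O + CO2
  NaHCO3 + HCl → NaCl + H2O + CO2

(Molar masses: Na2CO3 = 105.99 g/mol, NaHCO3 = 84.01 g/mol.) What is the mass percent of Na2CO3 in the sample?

n(HCl) = 0.0291 × 0.443 = 0.0129 mol
Let x = n(Na2CO3), y = n(NaHCO3).
Titrant: 2x + 1y = 0.0129;  mass: 105.99x + 84.01y = 0.834
Solving, x = 4.01 × 10^-3 mol, y = 4.86 × 10^-3 mol
mass of Na2CO3 = 4.01 × 10^-3 × 105.99 = 0.425 g
% Na2CO3 = 0.425 / 0.834 × 100 = 51.0 %

51.0 %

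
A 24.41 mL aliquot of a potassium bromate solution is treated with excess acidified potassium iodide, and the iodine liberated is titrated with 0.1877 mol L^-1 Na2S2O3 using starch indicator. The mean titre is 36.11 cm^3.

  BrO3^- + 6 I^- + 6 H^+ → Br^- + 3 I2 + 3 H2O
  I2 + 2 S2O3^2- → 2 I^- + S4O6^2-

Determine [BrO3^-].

0.04628 mol/L

n(S2O3^2-) = 0.03611 × 0.1877 = 6.778 × 10^-3 mol
n(I2) = n(S2O3^2-)/2 = 3.389 × 10^-3 mol
From the 1:3 ratio, n(BrO3^-) in the aliquot = 1/3 × 3.389 × 10^-3 = 1.130 × 10^-3 mol
[BrO3^-] = 1.130 × 10^-3 / 0.02441 = 0.04628 mol/L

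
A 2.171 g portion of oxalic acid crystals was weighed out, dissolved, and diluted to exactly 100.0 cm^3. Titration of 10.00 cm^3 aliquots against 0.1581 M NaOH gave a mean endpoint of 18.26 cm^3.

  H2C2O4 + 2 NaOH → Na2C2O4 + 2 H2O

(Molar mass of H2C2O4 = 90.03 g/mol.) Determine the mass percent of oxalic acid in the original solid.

59.86 %

n(NaOH) per titration = 0.01826 × 0.1581 = 2.887 × 10^-3 mol
From the 1:2 ratio, n(H2C2O4) in each aliquot = 1/2 × 2.887 × 10^-3 = 1.443 × 10^-3 mol
n(H2C2O4) in the whole flask = 1.443 × 10^-3 × 100.0/10.00 = 0.01443 mol
mass of H2C2O4 = 0.01443 × 90.03 = 1.300 g
% H2C2O4 = 1.300 / 2.171 × 100 = 59.86 %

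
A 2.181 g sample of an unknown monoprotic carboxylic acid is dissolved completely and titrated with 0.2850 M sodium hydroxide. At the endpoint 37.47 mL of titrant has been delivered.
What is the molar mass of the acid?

n(NaOH) = 0.03747 L × 0.2850 mol/L = 0.01068 mol
n(HA) = 0.01068 mol (1:1 ratio)
M = m / n = 2.181 g / 0.01068 mol = 204.2 g/mol

204.2 g/mol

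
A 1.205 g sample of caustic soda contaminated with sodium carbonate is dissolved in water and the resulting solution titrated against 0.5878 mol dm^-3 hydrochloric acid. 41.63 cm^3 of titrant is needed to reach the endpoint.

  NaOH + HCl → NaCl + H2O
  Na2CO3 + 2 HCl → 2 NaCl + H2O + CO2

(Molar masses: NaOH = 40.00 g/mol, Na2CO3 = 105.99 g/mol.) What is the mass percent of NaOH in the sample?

23.45 %

n(HCl) = 0.04163 × 0.5878 = 0.02447 mol
Let x = n(NaOH), y = n(Na2CO3).
Titrant: 1x + 2y = 0.02447;  mass: 40.00x + 105.99y = 1.205
Solving, x = 7.064 × 10^-3 mol, y = 8.703 × 10^-3 mol
mass of NaOH = 7.064 × 10^-3 × 40.00 = 0.2826 g
% NaOH = 0.2826 / 1.205 × 100 = 23.45 %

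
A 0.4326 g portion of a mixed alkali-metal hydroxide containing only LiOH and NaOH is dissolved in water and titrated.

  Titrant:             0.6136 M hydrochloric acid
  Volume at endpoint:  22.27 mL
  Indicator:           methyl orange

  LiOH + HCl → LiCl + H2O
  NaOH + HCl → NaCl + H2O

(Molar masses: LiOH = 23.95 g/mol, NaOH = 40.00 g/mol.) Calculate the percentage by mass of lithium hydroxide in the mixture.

n(HCl) = 0.02227 × 0.6136 = 0.01366 mol
Let x = n(LiOH), y = n(NaOH).
Titrant: 1x + 1y = 0.01366;  mass: 23.95x + 40.00y = 0.4326
Solving, x = 7.102 × 10^-3 mol, y = 6.562 × 10^-3 mol
mass of LiOH = 7.102 × 10^-3 × 23.95 = 0.1701 g
% LiOH = 0.1701 / 0.4326 × 100 = 39.32 %

39.32 %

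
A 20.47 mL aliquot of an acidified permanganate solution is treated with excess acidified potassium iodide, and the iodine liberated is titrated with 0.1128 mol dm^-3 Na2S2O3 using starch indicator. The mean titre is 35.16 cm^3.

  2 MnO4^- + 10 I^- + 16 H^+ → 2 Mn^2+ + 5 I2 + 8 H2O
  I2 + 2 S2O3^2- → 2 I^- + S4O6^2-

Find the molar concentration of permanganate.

0.03875 mol/L

n(S2O3^2-) = 0.03516 × 0.1128 = 3.966 × 10^-3 mol
n(I2) = n(S2O3^2-)/2 = 1.983 × 10^-3 mol
From the 2:5 ratio, n(MnO4^-) in the aliquot = 2/5 × 1.983 × 10^-3 = 7.932 × 10^-4 mol
[MnO4^-] = 7.932 × 10^-4 / 0.02047 = 0.03875 mol/L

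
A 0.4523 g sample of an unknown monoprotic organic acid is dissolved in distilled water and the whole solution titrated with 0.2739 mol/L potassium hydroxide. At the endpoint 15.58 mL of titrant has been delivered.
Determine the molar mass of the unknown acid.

106.0 g/mol

n(KOH) = 0.01558 L × 0.2739 mol/L = 4.267 × 10^-3 mol
n(HA) = 4.267 × 10^-3 mol (1:1 ratio)
M = m / n = 0.4523 g / 4.267 × 10^-3 mol = 106.0 g/mol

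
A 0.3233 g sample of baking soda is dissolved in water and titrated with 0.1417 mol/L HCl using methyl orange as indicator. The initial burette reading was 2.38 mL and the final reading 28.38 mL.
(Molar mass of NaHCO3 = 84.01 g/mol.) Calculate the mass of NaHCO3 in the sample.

0.3095 g

NaHCO3 + HCl → NaCl + H2O + CO2
n(HCl) = 0.02600 L × 0.1417 mol/L = 3.684 × 10^-3 mol
n(NaHCO3) = 3.684 × 10^-3 mol (1:1 ratio)
mass of NaHCO3 = 3.684 × 10^-3 × 84.01 g/mol = 0.3095 g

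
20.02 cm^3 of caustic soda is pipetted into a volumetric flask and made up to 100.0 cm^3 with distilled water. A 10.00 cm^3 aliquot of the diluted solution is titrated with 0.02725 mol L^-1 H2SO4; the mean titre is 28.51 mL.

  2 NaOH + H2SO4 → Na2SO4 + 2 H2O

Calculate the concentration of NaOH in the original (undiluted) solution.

0.7761 mol/L

n(H2SO4) = 0.02851 × 0.02725 = 7.769 × 10^-4 mol
From the 2:1 ratio, n(NaOH) in the aliquot = 2/1 × 7.769 × 10^-4 = 1.554 × 10^-3 mol
[NaOH]_dilute = 1.554 × 10^-3 / 0.01000 = 0.1554 mol/L
Dilution factor = 100.0 / 20.02 = 4.995
[NaOH]_stock = 0.1554 × 4.995 = 0.7761 mol/L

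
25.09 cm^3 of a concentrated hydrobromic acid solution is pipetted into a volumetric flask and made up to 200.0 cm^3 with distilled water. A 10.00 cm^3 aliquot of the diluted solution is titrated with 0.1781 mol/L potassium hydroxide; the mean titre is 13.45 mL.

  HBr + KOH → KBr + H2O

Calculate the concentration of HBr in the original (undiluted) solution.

1.909 mol/L

n(KOH) = 0.01345 × 0.1781 = 2.395 × 10^-3 mol
n(HBr) in the aliquot = 2.395 × 10^-3 mol (1:1 ratio)
[HBr]_dilute = 2.395 × 10^-3 / 0.01000 = 0.2395 mol/L
Dilution factor = 200.0 / 25.09 = 7.971
[HBr]_stock = 0.2395 × 7.971 = 1.909 mol/L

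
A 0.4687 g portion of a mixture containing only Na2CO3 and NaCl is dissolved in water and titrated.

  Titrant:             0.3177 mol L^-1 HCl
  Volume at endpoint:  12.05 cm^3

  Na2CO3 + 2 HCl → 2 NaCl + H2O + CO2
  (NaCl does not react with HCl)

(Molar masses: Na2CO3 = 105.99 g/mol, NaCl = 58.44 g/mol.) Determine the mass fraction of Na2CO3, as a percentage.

n(HCl) = 0.01205 × 0.3177 = 3.828 × 10^-3 mol
Let x = n(Na2CO3), y = n(NaCl).
Titrant: 2x = 3.828 × 10^-3;  mass: 105.99x + 58.44y = 0.4687
Solving, x = 1.914 × 10^-3 mol, y = 4.549 × 10^-3 mol
mass of Na2CO3 = 1.914 × 10^-3 × 105.99 = 0.2029 g
% Na2CO3 = 0.2029 / 0.4687 × 100 = 43.29 %

43.29 %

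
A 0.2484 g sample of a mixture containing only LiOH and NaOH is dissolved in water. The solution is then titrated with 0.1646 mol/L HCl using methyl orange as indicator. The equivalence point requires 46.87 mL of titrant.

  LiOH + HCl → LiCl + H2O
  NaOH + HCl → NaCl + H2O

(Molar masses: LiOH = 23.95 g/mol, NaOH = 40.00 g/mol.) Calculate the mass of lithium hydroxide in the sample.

0.08982 g

n(HCl) = 0.04687 × 0.1646 = 7.715 × 10^-3 mol
Let x = n(LiOH), y = n(NaOH).
Titrant: 1x + 1y = 7.715 × 10^-3;  mass: 23.95x + 40.00y = 0.2484
Solving, x = 3.750 × 10^-3 mol, y = 3.965 × 10^-3 mol
mass of LiOH = 3.750 × 10^-3 × 23.95 = 0.08982 g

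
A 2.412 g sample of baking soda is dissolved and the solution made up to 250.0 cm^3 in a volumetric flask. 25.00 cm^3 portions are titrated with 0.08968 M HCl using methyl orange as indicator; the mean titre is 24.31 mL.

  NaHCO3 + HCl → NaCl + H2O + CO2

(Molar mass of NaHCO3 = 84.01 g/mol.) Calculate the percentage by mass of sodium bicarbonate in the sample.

75.93 %

n(HCl) per titration = 0.02431 × 0.08968 = 2.180 × 10^-3 mol
n(NaHCO3) in each aliquot = 2.180 × 10^-3 mol (1:1 ratio)
n(NaHCO3) in the whole flask = 2.180 × 10^-3 × 250.0/25.00 = 0.02180 mol
mass of NaHCO3 = 0.02180 × 84.01 = 1.832 g
% NaHCO3 = 1.832 / 2.412 × 100 = 75.93 %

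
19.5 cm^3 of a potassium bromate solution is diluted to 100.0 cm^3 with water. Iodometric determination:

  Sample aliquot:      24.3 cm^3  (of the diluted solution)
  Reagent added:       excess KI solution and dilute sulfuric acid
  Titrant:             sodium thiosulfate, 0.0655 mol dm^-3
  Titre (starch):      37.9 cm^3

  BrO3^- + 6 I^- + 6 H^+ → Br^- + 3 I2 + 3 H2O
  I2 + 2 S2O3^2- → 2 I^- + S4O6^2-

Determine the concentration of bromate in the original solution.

0.0873 mol/L

n(S2O3^2-) = 0.0379 × 0.0655 = 2.48 × 10^-3 mol
n(I2) = n(S2O3^2-)/2 = 1.24 × 10^-3 mol
From the 1:3 ratio, n(BrO3^-) in the aliquot = 1/3 × 1.24 × 10^-3 = 4.14 × 10^-4 mol
[BrO3^-]_dilute = 4.14 × 10^-4 / 0.0243 = 0.0170 mol/L
[BrO3^-]_original = 0.0170 × 100.0/19.5 = 0.0873 mol/L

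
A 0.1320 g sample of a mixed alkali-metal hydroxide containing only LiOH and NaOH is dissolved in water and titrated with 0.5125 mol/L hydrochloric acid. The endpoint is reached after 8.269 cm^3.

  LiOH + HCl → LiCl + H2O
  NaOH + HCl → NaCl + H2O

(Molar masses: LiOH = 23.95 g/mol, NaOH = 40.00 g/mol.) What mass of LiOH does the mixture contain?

n(HCl) = 0.008269 × 0.5125 = 4.238 × 10^-3 mol
Let x = n(LiOH), y = n(NaOH).
Titrant: 1x + 1y = 4.238 × 10^-3;  mass: 23.95x + 40.00y = 0.1320
Solving, x = 2.337 × 10^-3 mol, y = 1.901 × 10^-3 mol
mass of LiOH = 2.337 × 10^-3 × 23.95 = 0.05598 g

0.05598 g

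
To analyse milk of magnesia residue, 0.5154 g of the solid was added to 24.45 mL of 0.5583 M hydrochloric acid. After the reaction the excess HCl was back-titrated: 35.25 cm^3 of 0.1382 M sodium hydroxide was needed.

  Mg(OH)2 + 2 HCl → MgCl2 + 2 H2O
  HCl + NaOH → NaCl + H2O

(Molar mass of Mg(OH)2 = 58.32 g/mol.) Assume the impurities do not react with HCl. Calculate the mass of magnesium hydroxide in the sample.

0.2560 g

n(HCl) added = 0.02445 × 0.5583 = 0.01365 mol
n(NaOH) used in back-titration = 0.03525 × 0.1382 = 4.872 × 10^-3 mol
n(HCl) left over = 4.872 × 10^-3 mol (1:1 ratio)
n(HCl) consumed by analyte = 0.01365 − 4.872 × 10^-3 = 8.779 × 10^-3 mol
From the 1:2 ratio, n(Mg(OH)2) = 1/2 × 8.779 × 10^-3 = 4.389 × 10^-3 mol
mass of Mg(OH)2 = 4.389 × 10^-3 × 58.32 = 0.2560 g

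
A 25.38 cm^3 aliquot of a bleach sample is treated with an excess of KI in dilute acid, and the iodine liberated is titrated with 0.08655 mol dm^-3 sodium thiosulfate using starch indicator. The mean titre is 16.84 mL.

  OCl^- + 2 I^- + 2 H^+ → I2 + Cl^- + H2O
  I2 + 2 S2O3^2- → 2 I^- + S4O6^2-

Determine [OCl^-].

n(S2O3^2-) = 0.01684 × 0.08655 = 1.458 × 10^-3 mol
n(I2) = n(S2O3^2-)/2 = 7.288 × 10^-4 mol
n(OCl^-) in the aliquot = 7.288 × 10^-4 mol (1:1 ratio)
[OCl^-] = 7.288 × 10^-4 / 0.02538 = 0.02871 mol/L

0.02871 mol/L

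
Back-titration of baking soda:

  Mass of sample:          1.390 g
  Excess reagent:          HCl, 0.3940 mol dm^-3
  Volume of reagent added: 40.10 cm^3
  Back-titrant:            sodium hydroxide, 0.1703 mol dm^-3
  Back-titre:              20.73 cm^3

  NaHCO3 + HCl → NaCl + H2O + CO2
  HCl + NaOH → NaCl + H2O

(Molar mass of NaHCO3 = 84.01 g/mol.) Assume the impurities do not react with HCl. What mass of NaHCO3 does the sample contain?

n(HCl) added = 0.04010 × 0.3940 = 0.01580 mol
n(NaOH) used in back-titration = 0.02073 × 0.1703 = 3.530 × 10^-3 mol
n(HCl) left over = 3.530 × 10^-3 mol (1:1 ratio)
n(HCl) consumed by analyte = 0.01580 − 3.530 × 10^-3 = 0.01227 mol
n(NaHCO3) = 0.01227 mol (1:1 ratio)
mass of NaHCO3 = 0.01227 × 84.01 = 1.031 g

1.031 g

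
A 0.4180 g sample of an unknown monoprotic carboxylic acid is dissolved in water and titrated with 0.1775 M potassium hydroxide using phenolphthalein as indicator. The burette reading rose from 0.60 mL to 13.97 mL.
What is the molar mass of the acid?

n(KOH) = 0.01337 L × 0.1775 mol/L = 2.373 × 10^-3 mol
n(HA) = 2.373 × 10^-3 mol (1:1 ratio)
M = m / n = 0.4180 g / 2.373 × 10^-3 mol = 176.1 g/mol

176.1 g/mol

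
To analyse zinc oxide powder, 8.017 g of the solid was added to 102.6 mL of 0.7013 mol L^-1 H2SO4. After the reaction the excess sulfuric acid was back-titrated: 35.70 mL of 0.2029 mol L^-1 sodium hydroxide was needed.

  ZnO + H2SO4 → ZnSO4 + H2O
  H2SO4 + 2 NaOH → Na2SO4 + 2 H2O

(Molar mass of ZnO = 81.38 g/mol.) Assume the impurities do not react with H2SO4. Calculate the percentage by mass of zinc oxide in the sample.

69.36 %

n(H2SO4) added = 0.1026 × 0.7013 = 0.07195 mol
n(NaOH) used in back-titration = 0.03570 × 0.2029 = 7.244 × 10^-3 mol
From the 1:2 ratio, n(H2SO4) left over = 1/2 × 7.244 × 10^-3 = 3.622 × 10^-3 mol
n(H2SO4) consumed by analyte = 0.07195 − 3.622 × 10^-3 = 0.06833 mol
n(ZnO) = 0.06833 mol (1:1 ratio)
mass of ZnO = 0.06833 × 81.38 = 5.561 g
% ZnO = 5.561 / 8.017 × 100 = 69.36 %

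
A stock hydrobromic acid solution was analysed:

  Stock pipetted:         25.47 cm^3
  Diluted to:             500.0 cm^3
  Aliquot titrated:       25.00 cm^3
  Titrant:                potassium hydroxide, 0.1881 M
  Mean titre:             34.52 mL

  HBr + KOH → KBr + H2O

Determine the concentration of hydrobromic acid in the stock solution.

5.099 M

n(KOH) = 0.03452 × 0.1881 = 6.493 × 10^-3 mol
n(HBr) in the aliquot = 6.493 × 10^-3 mol (1:1 ratio)
[HBr]_dilute = 6.493 × 10^-3 / 0.02500 = 0.2597 mol/L
Dilution factor = 500.0 / 25.47 = 19.63
[HBr]_stock = 0.2597 × 19.63 = 5.099 mol/L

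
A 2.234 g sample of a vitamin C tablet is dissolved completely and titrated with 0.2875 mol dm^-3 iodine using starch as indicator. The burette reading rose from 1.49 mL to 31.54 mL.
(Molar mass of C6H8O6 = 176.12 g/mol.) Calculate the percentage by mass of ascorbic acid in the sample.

C6H8O6 + I2 → C6H6O6 + 2 HI
n(I2) = 0.03005 L × 0.2875 mol/L = 8.639 × 10^-3 mol
n(C6H8O6) = 8.639 × 10^-3 mol (1:1 ratio)
mass of C6H8O6 = 8.639 × 10^-3 × 176.12 g/mol = 1.522 g
% C6H8O6 = 1.522 / 2.234 × 100 = 68.11 %

68.11 %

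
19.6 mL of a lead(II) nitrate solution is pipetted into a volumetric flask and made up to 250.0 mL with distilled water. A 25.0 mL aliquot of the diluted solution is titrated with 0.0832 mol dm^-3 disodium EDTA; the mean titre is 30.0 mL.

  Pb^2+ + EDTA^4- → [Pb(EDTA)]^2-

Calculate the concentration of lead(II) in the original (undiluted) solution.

n(EDTA) = 0.0300 × 0.0832 = 2.50 × 10^-3 mol
n(Pb2+) in the aliquot = 2.50 × 10^-3 mol (1:1 ratio)
[Pb2+]_dilute = 2.50 × 10^-3 / 0.0250 = 0.0998 mol/L
Dilution factor = 250.0 / 19.6 = 12.76
[Pb2+]_stock = 0.0998 × 12.76 = 1.27 mol/L

1.27 mol/L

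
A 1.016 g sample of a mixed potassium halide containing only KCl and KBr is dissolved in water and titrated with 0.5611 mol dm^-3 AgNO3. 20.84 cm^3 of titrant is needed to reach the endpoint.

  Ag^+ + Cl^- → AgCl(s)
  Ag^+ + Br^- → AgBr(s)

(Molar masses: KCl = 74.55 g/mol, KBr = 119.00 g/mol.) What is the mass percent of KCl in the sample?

61.99 %

n(AgNO3) = 0.02084 × 0.5611 = 0.01169 mol
Let x = n(KCl), y = n(KBr).
Titrant: 1x + 1y = 0.01169;  mass: 74.55x + 119.00y = 1.016
Solving, x = 8.448 × 10^-3 mol, y = 3.246 × 10^-3 mol
mass of KCl = 8.448 × 10^-3 × 74.55 = 0.6298 g
% KCl = 0.6298 / 1.016 × 100 = 61.99 %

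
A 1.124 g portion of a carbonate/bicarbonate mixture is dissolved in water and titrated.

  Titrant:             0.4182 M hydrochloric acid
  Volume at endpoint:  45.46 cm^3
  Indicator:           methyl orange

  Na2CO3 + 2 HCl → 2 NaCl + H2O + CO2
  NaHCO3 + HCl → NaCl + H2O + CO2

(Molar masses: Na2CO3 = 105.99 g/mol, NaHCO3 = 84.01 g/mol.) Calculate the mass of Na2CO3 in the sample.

n(HCl) = 0.04546 × 0.4182 = 0.01901 mol
Let x = n(Na2CO3), y = n(NaHCO3).
Titrant: 2x + 1y = 0.01901;  mass: 105.99x + 84.01y = 1.124
Solving, x = 7.628 × 10^-3 mol, y = 3.756 × 10^-3 mol
mass of Na2CO3 = 7.628 × 10^-3 × 105.99 = 0.8085 g

0.8085 g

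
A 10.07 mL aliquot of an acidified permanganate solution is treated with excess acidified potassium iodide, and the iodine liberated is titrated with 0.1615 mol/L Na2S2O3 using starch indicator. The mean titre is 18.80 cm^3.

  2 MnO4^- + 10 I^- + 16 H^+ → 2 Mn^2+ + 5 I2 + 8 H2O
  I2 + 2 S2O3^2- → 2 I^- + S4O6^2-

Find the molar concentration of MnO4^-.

n(S2O3^2-) = 0.01880 × 0.1615 = 3.036 × 10^-3 mol
n(I2) = n(S2O3^2-)/2 = 1.518 × 10^-3 mol
From the 2:5 ratio, n(MnO4^-) in the aliquot = 2/5 × 1.518 × 10^-3 = 6.072 × 10^-4 mol
[MnO4^-] = 6.072 × 10^-4 / 0.01007 = 0.06030 mol/L

0.06030 mol/L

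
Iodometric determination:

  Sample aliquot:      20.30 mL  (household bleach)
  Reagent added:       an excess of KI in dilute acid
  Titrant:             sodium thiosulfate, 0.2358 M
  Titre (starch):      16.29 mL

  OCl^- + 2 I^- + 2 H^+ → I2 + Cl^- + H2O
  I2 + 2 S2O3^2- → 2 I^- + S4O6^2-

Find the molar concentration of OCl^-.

n(S2O3^2-) = 0.01629 × 0.2358 = 3.841 × 10^-3 mol
n(I2) = n(S2O3^2-)/2 = 1.921 × 10^-3 mol
n(OCl^-) in the aliquot = 1.921 × 10^-3 mol (1:1 ratio)
[OCl^-] = 1.921 × 10^-3 / 0.02030 = 0.09461 mol/L

0.09461 M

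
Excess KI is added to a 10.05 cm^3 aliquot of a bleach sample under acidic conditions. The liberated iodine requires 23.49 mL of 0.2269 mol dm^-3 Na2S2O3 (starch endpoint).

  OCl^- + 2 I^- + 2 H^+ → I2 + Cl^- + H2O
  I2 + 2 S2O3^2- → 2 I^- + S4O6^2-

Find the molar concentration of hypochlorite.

n(S2O3^2-) = 0.02349 × 0.2269 = 5.330 × 10^-3 mol
n(I2) = n(S2O3^2-)/2 = 2.665 × 10^-3 mol
n(OCl^-) in the aliquot = 2.665 × 10^-3 mol (1:1 ratio)
[OCl^-] = 2.665 × 10^-3 / 0.01005 = 0.2652 mol/L

0.2652 mol/L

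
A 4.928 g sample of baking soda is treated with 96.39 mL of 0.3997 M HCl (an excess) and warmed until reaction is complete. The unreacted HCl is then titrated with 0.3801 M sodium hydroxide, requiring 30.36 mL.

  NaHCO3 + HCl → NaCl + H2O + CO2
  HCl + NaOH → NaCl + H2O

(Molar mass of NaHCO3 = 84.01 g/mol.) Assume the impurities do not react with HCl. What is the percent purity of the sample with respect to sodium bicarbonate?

n(HCl) added = 0.09639 × 0.3997 = 0.03853 mol
n(NaOH) used in back-titration = 0.03036 × 0.3801 = 0.01154 mol
n(HCl) left over = 0.01154 mol (1:1 ratio)
n(HCl) consumed by analyte = 0.03853 − 0.01154 = 0.02699 mol
n(NaHCO3) = 0.02699 mol (1:1 ratio)
mass of NaHCO3 = 0.02699 × 84.01 = 2.267 g
% NaHCO3 = 2.267 / 4.928 × 100 = 46.01 %

46.01 %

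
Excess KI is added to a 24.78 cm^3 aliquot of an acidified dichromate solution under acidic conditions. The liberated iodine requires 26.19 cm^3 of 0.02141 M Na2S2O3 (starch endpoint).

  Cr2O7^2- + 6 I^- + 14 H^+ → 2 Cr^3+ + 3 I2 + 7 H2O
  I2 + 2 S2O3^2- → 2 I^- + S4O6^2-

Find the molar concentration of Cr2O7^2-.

n(S2O3^2-) = 0.02619 × 0.02141 = 5.607 × 10^-4 mol
n(I2) = n(S2O3^2-)/2 = 2.804 × 10^-4 mol
From the 1:3 ratio, n(Cr2O7^2-) in the aliquot = 1/3 × 2.804 × 10^-4 = 9.345 × 10^-5 mol
[Cr2O7^2-] = 9.345 × 10^-5 / 0.02478 = 0.003771 mol/L

0.003771 M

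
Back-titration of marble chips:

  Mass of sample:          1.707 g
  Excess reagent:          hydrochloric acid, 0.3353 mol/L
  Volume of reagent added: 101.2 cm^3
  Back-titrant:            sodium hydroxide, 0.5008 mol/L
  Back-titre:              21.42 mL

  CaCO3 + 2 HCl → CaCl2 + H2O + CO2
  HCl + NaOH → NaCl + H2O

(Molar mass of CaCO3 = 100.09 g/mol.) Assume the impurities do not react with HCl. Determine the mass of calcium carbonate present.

1.161 g

n(HCl) added = 0.1012 × 0.3353 = 0.03393 mol
n(NaOH) used in back-titration = 0.02142 × 0.5008 = 0.01073 mol
n(HCl) left over = 0.01073 mol (1:1 ratio)
n(HCl) consumed by analyte = 0.03393 − 0.01073 = 0.02321 mol
From the 1:2 ratio, n(CaCO3) = 1/2 × 0.02321 = 0.01160 mol
mass of CaCO3 = 0.01160 × 100.09 = 1.161 g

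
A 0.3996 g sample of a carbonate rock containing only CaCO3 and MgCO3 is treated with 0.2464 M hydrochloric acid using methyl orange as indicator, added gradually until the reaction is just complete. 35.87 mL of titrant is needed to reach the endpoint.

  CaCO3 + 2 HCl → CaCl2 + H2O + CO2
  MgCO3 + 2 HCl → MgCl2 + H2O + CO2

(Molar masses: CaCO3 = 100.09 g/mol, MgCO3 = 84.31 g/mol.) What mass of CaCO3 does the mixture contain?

0.1714 g

n(HCl) = 0.03587 × 0.2464 = 8.838 × 10^-3 mol
Let x = n(CaCO3), y = n(MgCO3).
Titrant: 2x + 2y = 8.838 × 10^-3;  mass: 100.09x + 84.31y = 0.3996
Solving, x = 1.712 × 10^-3 mol, y = 2.707 × 10^-3 mol
mass of CaCO3 = 1.712 × 10^-3 × 100.09 = 0.1714 g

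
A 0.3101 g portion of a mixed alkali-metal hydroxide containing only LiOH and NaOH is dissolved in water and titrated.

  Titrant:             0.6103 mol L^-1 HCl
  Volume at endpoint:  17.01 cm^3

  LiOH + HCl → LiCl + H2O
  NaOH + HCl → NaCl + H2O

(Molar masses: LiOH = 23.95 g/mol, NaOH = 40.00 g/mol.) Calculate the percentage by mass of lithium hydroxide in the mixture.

n(HCl) = 0.01701 × 0.6103 = 0.01038 mol
Let x = n(LiOH), y = n(NaOH).
Titrant: 1x + 1y = 0.01038;  mass: 23.95x + 40.00y = 0.3101
Solving, x = 6.551 × 10^-3 mol, y = 3.830 × 10^-3 mol
mass of LiOH = 6.551 × 10^-3 × 23.95 = 0.1569 g
% LiOH = 0.1569 / 0.3101 × 100 = 50.60 %

50.60 %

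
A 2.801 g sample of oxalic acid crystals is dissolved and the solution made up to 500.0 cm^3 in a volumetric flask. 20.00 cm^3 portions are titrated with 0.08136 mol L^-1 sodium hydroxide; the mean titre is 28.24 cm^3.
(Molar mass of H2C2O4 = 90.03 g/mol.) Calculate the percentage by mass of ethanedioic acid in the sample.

92.31 %

H2C2O4 + 2 NaOH → Na2C2O4 + 2 H2O
n(NaOH) per titration = 0.02824 × 0.08136 = 2.298 × 10^-3 mol
From the 1:2 ratio, n(H2C2O4) in each aliquot = 1/2 × 2.298 × 10^-3 = 1.149 × 10^-3 mol
n(H2C2O4) in the whole flask = 1.149 × 10^-3 × 500.0/20.00 = 0.02872 mol
mass of H2C2O4 = 0.02872 × 90.03 = 2.586 g
% H2C2O4 = 2.586 / 2.801 × 100 = 92.31 %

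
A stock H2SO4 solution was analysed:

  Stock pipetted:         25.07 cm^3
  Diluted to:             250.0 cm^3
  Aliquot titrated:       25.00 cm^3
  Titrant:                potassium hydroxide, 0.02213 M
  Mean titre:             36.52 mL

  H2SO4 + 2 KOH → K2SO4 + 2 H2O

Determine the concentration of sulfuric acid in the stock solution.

0.1612 M

n(KOH) = 0.03652 × 0.02213 = 8.082 × 10^-4 mol
From the 1:2 ratio, n(H2SO4) in the aliquot = 1/2 × 8.082 × 10^-4 = 4.041 × 10^-4 mol
[H2SO4]_dilute = 4.041 × 10^-4 / 0.02500 = 0.01616 mol/L
Dilution factor = 250.0 / 25.07 = 9.972
[H2SO4]_stock = 0.01616 × 9.972 = 0.1612 mol/L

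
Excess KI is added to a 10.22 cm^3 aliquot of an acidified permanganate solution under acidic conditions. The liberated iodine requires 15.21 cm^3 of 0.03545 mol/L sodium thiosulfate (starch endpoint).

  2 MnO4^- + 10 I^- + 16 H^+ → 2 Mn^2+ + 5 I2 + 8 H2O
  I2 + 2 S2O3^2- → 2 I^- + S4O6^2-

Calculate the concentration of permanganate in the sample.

n(S2O3^2-) = 0.01521 × 0.03545 = 5.392 × 10^-4 mol
n(I2) = n(S2O3^2-)/2 = 2.696 × 10^-4 mol
From the 2:5 ratio, n(MnO4^-) in the aliquot = 2/5 × 2.696 × 10^-4 = 1.078 × 10^-4 mol
[MnO4^-] = 1.078 × 10^-4 / 0.01022 = 0.01055 mol/L

0.01055 mol/L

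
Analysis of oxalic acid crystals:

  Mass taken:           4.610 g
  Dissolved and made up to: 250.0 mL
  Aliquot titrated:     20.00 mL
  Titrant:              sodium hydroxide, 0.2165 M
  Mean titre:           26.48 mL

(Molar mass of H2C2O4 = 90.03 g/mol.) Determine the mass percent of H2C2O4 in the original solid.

69.97 %

H2C2O4 + 2 NaOH → Na2C2O4 + 2 H2O
n(NaOH) per titration = 0.02648 × 0.2165 = 5.733 × 10^-3 mol
From the 1:2 ratio, n(H2C2O4) in each aliquot = 1/2 × 5.733 × 10^-3 = 2.866 × 10^-3 mol
n(H2C2O4) in the whole flask = 2.866 × 10^-3 × 250.0/20.00 = 0.03583 mol
mass of H2C2O4 = 0.03583 × 90.03 = 3.226 g
% H2C2O4 = 3.226 / 4.610 × 100 = 69.97 %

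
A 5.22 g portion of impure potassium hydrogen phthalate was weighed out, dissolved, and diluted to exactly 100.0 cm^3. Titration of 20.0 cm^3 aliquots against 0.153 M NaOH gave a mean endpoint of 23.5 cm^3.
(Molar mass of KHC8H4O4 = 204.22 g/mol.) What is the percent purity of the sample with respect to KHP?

70.3 %

KHC8H4O4 + NaOH → KNaC8H4O4 + H2O
n(NaOH) per titration = 0.0235 × 0.153 = 3.60 × 10^-3 mol
n(KHC8H4O4) in each aliquot = 3.60 × 10^-3 mol (1:1 ratio)
n(KHC8H4O4) in the whole flask = 3.60 × 10^-3 × 100.0/20.0 = 0.0180 mol
mass of KHC8H4O4 = 0.0180 × 204.22 = 3.67 g
% KHC8H4O4 = 3.67 / 5.22 × 100 = 70.3 %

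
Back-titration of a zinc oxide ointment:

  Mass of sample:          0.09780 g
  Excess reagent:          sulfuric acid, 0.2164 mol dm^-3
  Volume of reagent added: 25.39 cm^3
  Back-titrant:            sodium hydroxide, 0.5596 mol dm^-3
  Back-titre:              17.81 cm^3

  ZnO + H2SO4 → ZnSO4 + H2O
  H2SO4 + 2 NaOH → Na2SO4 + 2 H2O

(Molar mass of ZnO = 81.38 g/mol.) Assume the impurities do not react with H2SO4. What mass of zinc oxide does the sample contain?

0.04160 g

n(H2SO4) added = 0.02539 × 0.2164 = 5.494 × 10^-3 mol
n(NaOH) used in back-titration = 0.01781 × 0.5596 = 9.966 × 10^-3 mol
From the 1:2 ratio, n(H2SO4) left over = 1/2 × 9.966 × 10^-3 = 4.983 × 10^-3 mol
n(H2SO4) consumed by analyte = 5.494 × 10^-3 − 4.983 × 10^-3 = 5.112 × 10^-4 mol
n(ZnO) = 5.112 × 10^-4 mol (1:1 ratio)
mass of ZnO = 5.112 × 10^-4 × 81.38 = 0.04160 g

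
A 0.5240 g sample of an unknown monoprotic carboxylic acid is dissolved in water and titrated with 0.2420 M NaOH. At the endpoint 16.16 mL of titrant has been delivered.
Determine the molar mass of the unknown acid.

n(NaOH) = 0.01616 L × 0.2420 mol/L = 3.911 × 10^-3 mol
n(HA) = 3.911 × 10^-3 mol (1:1 ratio)
M = m / n = 0.5240 g / 3.911 × 10^-3 mol = 134.0 g/mol

134.0 g/mol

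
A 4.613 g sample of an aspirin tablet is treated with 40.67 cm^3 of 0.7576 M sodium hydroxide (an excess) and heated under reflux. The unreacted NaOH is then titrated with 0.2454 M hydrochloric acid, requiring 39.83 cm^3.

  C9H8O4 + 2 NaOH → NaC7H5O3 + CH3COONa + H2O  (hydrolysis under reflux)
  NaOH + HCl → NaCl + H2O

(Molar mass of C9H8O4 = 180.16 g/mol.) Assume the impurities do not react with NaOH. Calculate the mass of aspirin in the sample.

1.895 g

n(NaOH) added = 0.04067 × 0.7576 = 0.03081 mol
n(HCl) used in back-titration = 0.03983 × 0.2454 = 9.774 × 10^-3 mol
n(NaOH) left over = 9.774 × 10^-3 mol (1:1 ratio)
n(NaOH) consumed by analyte = 0.03081 − 9.774 × 10^-3 = 0.02104 mol
From the 1:2 ratio, n(C9H8O4) = 1/2 × 0.02104 = 0.01052 mol
mass of C9H8O4 = 0.01052 × 180.16 = 1.895 g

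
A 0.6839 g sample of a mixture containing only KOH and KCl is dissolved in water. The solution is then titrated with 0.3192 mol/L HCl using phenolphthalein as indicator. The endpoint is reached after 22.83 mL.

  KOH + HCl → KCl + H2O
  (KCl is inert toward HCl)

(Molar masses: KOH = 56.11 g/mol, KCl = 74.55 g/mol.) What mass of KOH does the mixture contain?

0.4089 g

n(HCl) = 0.02283 × 0.3192 = 7.287 × 10^-3 mol
Let x = n(KOH), y = n(KCl).
Titrant: 1x = 7.287 × 10^-3;  mass: 56.11x + 74.55y = 0.6839
Solving, x = 7.287 × 10^-3 mol, y = 3.689 × 10^-3 mol
mass of KOH = 7.287 × 10^-3 × 56.11 = 0.4089 g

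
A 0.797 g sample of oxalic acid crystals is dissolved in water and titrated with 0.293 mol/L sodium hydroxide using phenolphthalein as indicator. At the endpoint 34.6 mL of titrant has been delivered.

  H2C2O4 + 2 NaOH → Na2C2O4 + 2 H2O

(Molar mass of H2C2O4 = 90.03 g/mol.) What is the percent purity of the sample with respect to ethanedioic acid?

57.3 %

n(NaOH) = 0.0346 L × 0.293 mol/L = 0.0101 mol
From the 1:2 ratio, n(H2C2O4) = 1/2 × 0.0101 = 5.07 × 10^-3 mol
mass of H2C2O4 = 5.07 × 10^-3 × 90.03 g/mol = 0.456 g
% H2C2O4 = 0.456 / 0.797 × 100 = 57.3 %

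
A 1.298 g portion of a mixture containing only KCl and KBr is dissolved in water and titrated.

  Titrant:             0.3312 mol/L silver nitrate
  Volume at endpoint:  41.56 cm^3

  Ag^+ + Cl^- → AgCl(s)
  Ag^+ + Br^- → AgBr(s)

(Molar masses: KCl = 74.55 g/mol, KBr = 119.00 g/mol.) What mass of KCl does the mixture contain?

n(AgNO3) = 0.04156 × 0.3312 = 0.01376 mol
Let x = n(KCl), y = n(KBr).
Titrant: 1x + 1y = 0.01376;  mass: 74.55x + 119.00y = 1.298
Solving, x = 7.649 × 10^-3 mol, y = 6.116 × 10^-3 mol
mass of KCl = 7.649 × 10^-3 × 74.55 = 0.5702 g

0.5702 g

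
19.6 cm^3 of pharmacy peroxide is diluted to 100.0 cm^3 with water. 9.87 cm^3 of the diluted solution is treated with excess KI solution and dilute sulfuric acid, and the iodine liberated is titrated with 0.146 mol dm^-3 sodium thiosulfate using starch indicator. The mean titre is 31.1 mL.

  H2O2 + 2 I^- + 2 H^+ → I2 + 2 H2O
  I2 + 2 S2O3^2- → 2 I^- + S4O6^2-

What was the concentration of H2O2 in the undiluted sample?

n(S2O3^2-) = 0.0311 × 0.146 = 4.54 × 10^-3 mol
n(I2) = n(S2O3^2-)/2 = 2.27 × 10^-3 mol
n(H2O2) in the aliquot = 2.27 × 10^-3 mol (1:1 ratio)
[H2O2]_dilute = 2.27 × 10^-3 / 0.00987 = 0.230 mol/L
[H2O2]_original = 0.230 × 100.0/19.6 = 1.17 mol/L

1.17 mol/L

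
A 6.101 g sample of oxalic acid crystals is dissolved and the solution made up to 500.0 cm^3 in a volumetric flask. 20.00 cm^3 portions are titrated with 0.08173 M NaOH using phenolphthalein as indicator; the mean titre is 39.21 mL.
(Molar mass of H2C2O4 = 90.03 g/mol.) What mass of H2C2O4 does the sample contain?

H2C2O4 + 2 NaOH → Na2C2O4 + 2 H2O
n(NaOH) per titration = 0.03921 × 0.08173 = 3.205 × 10^-3 mol
From the 1:2 ratio, n(H2C2O4) in each aliquot = 1/2 × 3.205 × 10^-3 = 1.602 × 10^-3 mol
n(H2C2O4) in the whole flask = 1.602 × 10^-3 × 500.0/20.00 = 0.04006 mol
mass of H2C2O4 = 0.04006 × 90.03 = 3.606 g

3.606 g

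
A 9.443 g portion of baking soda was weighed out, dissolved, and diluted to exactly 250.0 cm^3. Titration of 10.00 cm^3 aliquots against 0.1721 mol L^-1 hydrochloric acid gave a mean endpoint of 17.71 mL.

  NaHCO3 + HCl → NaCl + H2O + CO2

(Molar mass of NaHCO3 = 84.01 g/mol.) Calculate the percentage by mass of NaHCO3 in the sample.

n(HCl) per titration = 0.01771 × 0.1721 = 3.048 × 10^-3 mol
n(NaHCO3) in each aliquot = 3.048 × 10^-3 mol (1:1 ratio)
n(NaHCO3) in the whole flask = 3.048 × 10^-3 × 250.0/10.00 = 0.07620 mol
mass of NaHCO3 = 0.07620 × 84.01 = 6.401 g
% NaHCO3 = 6.401 / 9.443 × 100 = 67.79 %

67.79 %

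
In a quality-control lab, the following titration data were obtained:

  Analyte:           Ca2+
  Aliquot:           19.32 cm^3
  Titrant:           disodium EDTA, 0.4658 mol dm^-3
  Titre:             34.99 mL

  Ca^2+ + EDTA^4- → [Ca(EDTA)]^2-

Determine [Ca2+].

n(EDTA) = 0.03499 L × 0.4658 mol/L = 0.01630 mol
n(Ca2+) = 0.01630 mol (1:1 mole ratio)
[Ca2+] = 0.01630 mol / 0.01932 L = 0.8436 mol/L

0.8436 mol/L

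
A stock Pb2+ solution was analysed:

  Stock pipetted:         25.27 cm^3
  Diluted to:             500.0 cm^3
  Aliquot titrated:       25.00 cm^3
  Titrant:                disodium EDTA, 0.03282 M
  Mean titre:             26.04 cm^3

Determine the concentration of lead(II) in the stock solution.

Pb^2+ + EDTA^4- → [Pb(EDTA)]^2-
n(EDTA) = 0.02604 × 0.03282 = 8.546 × 10^-4 mol
n(Pb2+) in the aliquot = 8.546 × 10^-4 mol (1:1 ratio)
[Pb2+]_dilute = 8.546 × 10^-4 / 0.02500 = 0.03419 mol/L
Dilution factor = 500.0 / 25.27 = 19.79
[Pb2+]_stock = 0.03419 × 19.79 = 0.6764 mol/L

0.6764 M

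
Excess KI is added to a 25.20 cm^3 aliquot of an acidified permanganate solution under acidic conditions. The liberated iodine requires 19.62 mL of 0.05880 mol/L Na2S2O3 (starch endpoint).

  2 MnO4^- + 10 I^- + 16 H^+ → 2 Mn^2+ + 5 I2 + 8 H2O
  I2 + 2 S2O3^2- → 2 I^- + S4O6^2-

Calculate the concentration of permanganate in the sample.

n(S2O3^2-) = 0.01962 × 0.05880 = 1.154 × 10^-3 mol
n(I2) = n(S2O3^2-)/2 = 5.768 × 10^-4 mol
From the 2:5 ratio, n(MnO4^-) in the aliquot = 2/5 × 5.768 × 10^-4 = 2.307 × 10^-4 mol
[MnO4^-] = 2.307 × 10^-4 / 0.02520 = 0.009156 mol/L

0.009156 mol/L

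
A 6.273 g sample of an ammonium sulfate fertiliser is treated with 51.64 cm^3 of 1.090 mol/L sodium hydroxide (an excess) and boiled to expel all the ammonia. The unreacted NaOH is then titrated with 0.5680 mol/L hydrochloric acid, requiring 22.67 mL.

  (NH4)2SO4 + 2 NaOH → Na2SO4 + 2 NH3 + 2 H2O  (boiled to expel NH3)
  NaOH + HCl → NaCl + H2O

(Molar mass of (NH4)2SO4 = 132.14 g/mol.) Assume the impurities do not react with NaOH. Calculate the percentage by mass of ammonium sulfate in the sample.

45.72 %

n(NaOH) added = 0.05164 × 1.090 = 0.05629 mol
n(HCl) used in back-titration = 0.02267 × 0.5680 = 0.01288 mol
n(NaOH) left over = 0.01288 mol (1:1 ratio)
n(NaOH) consumed by analyte = 0.05629 − 0.01288 = 0.04341 mol
From the 1:2 ratio, n((NH4)2SO4) = 1/2 × 0.04341 = 0.02171 mol
mass of (NH4)2SO4 = 0.02171 × 132.14 = 2.868 g
% (NH4)2SO4 = 2.868 / 6.273 × 100 = 45.72 %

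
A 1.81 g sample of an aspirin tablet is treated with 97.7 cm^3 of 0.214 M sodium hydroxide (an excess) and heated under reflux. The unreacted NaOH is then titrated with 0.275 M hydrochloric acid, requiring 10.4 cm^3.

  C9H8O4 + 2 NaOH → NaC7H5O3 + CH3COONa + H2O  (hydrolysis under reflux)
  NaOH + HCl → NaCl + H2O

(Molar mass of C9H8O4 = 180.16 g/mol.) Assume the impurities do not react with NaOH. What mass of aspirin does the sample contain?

1.63 g

n(NaOH) added = 0.0977 × 0.214 = 0.0209 mol
n(HCl) used in back-titration = 0.0104 × 0.275 = 2.86 × 10^-3 mol
n(NaOH) left over = 2.86 × 10^-3 mol (1:1 ratio)
n(NaOH) consumed by analyte = 0.0209 − 2.86 × 10^-3 = 0.0180 mol
From the 1:2 ratio, n(C9H8O4) = 1/2 × 0.0180 = 9.02 × 10^-3 mol
mass of C9H8O4 = 9.02 × 10^-3 × 180.16 = 1.63 g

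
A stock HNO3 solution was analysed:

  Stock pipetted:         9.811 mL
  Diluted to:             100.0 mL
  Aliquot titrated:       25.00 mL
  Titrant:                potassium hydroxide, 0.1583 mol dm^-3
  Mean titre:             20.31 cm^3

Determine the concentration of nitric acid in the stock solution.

HNO3 + KOH → KNO3 + H2O
n(KOH) = 0.02031 × 0.1583 = 3.215 × 10^-3 mol
n(HNO3) in the aliquot = 3.215 × 10^-3 mol (1:1 ratio)
[HNO3]_dilute = 3.215 × 10^-3 / 0.02500 = 0.1286 mol/L
Dilution factor = 100.0 / 9.811 = 10.19
[HNO3]_stock = 0.1286 × 10.19 = 1.311 mol/L

1.311 mol/L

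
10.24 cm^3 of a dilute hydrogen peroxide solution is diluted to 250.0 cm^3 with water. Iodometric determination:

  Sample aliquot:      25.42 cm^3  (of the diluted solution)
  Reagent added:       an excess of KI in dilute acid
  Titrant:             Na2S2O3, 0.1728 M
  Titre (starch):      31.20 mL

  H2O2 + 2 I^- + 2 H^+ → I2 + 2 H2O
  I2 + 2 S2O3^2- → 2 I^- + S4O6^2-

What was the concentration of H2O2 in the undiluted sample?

2.589 M

n(S2O3^2-) = 0.03120 × 0.1728 = 5.391 × 10^-3 mol
n(I2) = n(S2O3^2-)/2 = 2.696 × 10^-3 mol
n(H2O2) in the aliquot = 2.696 × 10^-3 mol (1:1 ratio)
[H2O2]_dilute = 2.696 × 10^-3 / 0.02542 = 0.1060 mol/L
[H2O2]_original = 0.1060 × 250.0/10.24 = 2.589 mol/L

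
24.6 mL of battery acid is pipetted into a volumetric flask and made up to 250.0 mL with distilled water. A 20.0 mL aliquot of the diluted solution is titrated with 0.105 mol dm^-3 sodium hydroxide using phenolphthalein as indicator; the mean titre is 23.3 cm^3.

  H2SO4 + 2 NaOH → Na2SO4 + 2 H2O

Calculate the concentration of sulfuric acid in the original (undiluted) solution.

0.622 mol/L

n(NaOH) = 0.0233 × 0.105 = 2.45 × 10^-3 mol
From the 1:2 ratio, n(H2SO4) in the aliquot = 1/2 × 2.45 × 10^-3 = 1.22 × 10^-3 mol
[H2SO4]_dilute = 1.22 × 10^-3 / 0.0200 = 0.0612 mol/L
Dilution factor = 250.0 / 24.6 = 10.16
[H2SO4]_stock = 0.0612 × 10.16 = 0.622 mol/L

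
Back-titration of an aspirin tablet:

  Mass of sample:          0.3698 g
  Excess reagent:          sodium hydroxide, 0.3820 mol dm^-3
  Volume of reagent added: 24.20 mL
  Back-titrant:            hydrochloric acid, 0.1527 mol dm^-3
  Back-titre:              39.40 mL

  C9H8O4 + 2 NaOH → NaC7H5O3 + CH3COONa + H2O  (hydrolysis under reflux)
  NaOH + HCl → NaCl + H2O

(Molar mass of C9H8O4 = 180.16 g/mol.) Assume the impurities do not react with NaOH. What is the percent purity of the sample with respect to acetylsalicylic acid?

78.63 %

n(NaOH) added = 0.02420 × 0.3820 = 9.244 × 10^-3 mol
n(HCl) used in back-titration = 0.03940 × 0.1527 = 6.016 × 10^-3 mol
n(NaOH) left over = 6.016 × 10^-3 mol (1:1 ratio)
n(NaOH) consumed by analyte = 9.244 × 10^-3 − 6.016 × 10^-3 = 3.228 × 10^-3 mol
From the 1:2 ratio, n(C9H8O4) = 1/2 × 3.228 × 10^-3 = 1.614 × 10^-3 mol
mass of C9H8O4 = 1.614 × 10^-3 × 180.16 = 0.2908 g
% C9H8O4 = 0.2908 / 0.3698 × 100 = 78.63 %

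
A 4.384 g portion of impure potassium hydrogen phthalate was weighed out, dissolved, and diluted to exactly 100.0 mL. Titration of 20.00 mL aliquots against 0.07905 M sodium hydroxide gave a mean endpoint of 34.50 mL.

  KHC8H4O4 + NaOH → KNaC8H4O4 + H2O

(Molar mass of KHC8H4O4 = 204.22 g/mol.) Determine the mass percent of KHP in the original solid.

n(NaOH) per titration = 0.03450 × 0.07905 = 2.727 × 10^-3 mol
n(KHC8H4O4) in each aliquot = 2.727 × 10^-3 mol (1:1 ratio)
n(KHC8H4O4) in the whole flask = 2.727 × 10^-3 × 100.0/20.00 = 0.01364 mol
mass of KHC8H4O4 = 0.01364 × 204.22 = 2.785 g
% KHC8H4O4 = 2.785 / 4.384 × 100 = 63.52 %

63.52 %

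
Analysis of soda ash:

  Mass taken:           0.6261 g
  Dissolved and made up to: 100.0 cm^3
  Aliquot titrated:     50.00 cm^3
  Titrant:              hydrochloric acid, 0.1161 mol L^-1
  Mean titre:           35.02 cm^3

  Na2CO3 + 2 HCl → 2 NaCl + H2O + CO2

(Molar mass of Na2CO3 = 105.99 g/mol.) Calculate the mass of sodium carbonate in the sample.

n(HCl) per titration = 0.03502 × 0.1161 = 4.066 × 10^-3 mol
From the 1:2 ratio, n(Na2CO3) in each aliquot = 1/2 × 4.066 × 10^-3 = 2.033 × 10^-3 mol
n(Na2CO3) in the whole flask = 2.033 × 10^-3 × 100.0/50.00 = 4.066 × 10^-3 mol
mass of Na2CO3 = 4.066 × 10^-3 × 105.99 = 0.4309 g

0.4309 g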